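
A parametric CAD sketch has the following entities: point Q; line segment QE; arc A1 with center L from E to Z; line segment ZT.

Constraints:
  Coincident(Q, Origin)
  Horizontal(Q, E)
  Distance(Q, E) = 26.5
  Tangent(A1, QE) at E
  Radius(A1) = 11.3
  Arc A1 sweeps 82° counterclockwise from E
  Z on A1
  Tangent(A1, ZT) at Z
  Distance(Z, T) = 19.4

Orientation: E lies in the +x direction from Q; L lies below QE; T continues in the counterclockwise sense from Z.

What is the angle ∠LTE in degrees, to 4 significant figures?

12.58°

Q is at the origin; Q and E share the same y with |QE| = 26.5 and E on the +x side, so E = (26.50, 0.000). The tangent condition forces LE to be normal to QE, so L = E + (0, -11.3) = (26.50, -11.30). On A1, E sits at bearing 90° from L; an 82° counterclockwise sweep puts Z at bearing 172°, so Z = L + 11.3·(cos 172°, sin 172°) = (15.31, -9.727). Since A1 is tangent to ZT there, LZ ⟂ ZT, so ZT runs along (−sin 172°, cos 172°); with |ZT| = 19.4, T = (12.61, -28.94). Then cos ∠LTE = TL·TE / (|TL||TE|), giving 12.58°.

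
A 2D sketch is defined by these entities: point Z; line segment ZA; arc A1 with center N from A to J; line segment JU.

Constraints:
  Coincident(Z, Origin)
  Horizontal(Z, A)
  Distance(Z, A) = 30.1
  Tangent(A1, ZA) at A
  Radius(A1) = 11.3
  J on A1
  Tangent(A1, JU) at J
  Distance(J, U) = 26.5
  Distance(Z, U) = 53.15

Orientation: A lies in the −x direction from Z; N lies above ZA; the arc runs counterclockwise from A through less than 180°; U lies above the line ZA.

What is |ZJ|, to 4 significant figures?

27.16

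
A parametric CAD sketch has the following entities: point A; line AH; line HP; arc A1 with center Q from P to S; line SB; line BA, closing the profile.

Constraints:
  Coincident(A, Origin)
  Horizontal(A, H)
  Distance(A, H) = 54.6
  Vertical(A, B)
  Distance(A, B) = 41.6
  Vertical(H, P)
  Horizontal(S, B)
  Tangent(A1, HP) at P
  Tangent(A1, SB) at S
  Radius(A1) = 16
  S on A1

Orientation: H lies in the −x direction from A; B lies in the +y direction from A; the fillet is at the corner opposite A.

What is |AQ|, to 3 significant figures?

46.3

AB is vertical with |AB| = 41.6 and B on the +y side, so B = (0.00, 41.6). The virtual corner opposite A is at (-54.6, 41.6). Since A1 is tangent to HP there, QP ⟂ HP and A1 meets SB tangentially, so QS is at right angles to SB, with radius 16.0, so the center Q sits 16.0 in from both sides at Q = (-38.6, 25.6). Then |AQ| = |Q − A| = 46.3.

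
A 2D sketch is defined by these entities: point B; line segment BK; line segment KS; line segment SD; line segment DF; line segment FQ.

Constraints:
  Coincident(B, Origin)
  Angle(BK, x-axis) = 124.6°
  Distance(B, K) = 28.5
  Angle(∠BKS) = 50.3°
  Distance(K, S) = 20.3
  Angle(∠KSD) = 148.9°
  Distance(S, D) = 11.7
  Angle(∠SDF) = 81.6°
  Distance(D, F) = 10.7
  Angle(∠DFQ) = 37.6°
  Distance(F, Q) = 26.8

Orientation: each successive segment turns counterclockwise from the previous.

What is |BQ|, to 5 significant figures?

34.967

∠SDF = 81.6° gives DF at 23.800° from the x-axis; with |DF| = 10.7, F = (-8.7797, -3.0452). ∠DFQ = 37.6° gives FQ at 166.20° from the x-axis; with |FQ| = 26.8, Q = (-34.806, 3.3475). Then |BQ| = |Q − B| = 34.967.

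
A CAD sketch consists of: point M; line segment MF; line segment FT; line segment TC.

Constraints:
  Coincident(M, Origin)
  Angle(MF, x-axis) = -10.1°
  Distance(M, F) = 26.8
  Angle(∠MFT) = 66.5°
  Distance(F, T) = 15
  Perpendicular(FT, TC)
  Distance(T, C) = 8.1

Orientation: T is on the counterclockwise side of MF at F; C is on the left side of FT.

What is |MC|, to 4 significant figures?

17.03

M is at the origin; MF runs at -10.1° with length 26.8, so F = 26.8·(cos -10.1°, sin -10.1°) = (26.38, -4.700). ∠MFT = 66.5°, so FT runs at -10.1° + (180° − 66.5°) = 103.4° from the x-axis; with |FT| = 15.0, T = F + 15.0·(cos 103.4°, sin 103.4°) = (22.91, 9.892). FT is perpendicular to TC; with |TC| = 8.1 on the left of FT, C = T + 8.1·(-0.9728, -0.2317) = (15.03, 8.015). Then |MC| = |C − M| = 17.03.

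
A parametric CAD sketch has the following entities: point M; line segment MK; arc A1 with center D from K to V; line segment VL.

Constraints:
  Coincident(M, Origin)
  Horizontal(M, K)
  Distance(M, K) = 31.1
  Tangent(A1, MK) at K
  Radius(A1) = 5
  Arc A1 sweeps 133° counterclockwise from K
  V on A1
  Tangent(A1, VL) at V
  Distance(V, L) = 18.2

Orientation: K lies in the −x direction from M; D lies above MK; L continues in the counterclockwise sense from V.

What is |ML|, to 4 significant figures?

45.39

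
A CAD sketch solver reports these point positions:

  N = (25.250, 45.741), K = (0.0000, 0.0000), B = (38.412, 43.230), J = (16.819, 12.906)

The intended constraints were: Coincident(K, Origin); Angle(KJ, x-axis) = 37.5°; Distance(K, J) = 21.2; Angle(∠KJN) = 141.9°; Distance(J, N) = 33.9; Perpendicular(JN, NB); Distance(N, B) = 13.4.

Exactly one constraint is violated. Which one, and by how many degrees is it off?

Perpendicular(JN, NB) — off by 3.60°.

K = (0.00, 0.00) ✓; KJ at 37.50° ✓; |KJ| = 21.20 ✓; ∠KJN = 141.9° ✓; |JN| = 33.90 ✓; ∠(JN, NB) = 86.40° ✗; |NB| = 13.40 ✓.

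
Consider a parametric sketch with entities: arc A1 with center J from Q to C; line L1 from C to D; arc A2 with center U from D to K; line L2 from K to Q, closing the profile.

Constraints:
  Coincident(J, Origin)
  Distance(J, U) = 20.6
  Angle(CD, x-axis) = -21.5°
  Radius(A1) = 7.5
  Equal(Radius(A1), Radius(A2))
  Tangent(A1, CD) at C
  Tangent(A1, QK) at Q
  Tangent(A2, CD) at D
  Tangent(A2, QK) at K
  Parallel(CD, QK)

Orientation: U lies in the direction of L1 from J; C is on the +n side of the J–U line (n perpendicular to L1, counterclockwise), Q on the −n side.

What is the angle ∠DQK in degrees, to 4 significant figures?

36.06°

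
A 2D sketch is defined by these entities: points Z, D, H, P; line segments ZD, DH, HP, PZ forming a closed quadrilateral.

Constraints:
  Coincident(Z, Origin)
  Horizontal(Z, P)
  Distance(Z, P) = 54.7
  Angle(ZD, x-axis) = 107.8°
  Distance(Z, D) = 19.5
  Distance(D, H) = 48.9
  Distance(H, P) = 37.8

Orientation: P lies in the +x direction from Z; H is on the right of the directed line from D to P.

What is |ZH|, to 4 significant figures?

31.06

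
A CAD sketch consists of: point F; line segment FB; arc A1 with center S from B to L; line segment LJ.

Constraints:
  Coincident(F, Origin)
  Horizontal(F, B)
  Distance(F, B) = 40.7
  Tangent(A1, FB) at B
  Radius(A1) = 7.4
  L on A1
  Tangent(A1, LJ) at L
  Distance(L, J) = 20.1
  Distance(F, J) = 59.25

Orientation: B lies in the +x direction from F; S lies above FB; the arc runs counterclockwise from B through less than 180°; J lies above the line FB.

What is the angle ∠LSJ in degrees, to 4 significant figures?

69.79°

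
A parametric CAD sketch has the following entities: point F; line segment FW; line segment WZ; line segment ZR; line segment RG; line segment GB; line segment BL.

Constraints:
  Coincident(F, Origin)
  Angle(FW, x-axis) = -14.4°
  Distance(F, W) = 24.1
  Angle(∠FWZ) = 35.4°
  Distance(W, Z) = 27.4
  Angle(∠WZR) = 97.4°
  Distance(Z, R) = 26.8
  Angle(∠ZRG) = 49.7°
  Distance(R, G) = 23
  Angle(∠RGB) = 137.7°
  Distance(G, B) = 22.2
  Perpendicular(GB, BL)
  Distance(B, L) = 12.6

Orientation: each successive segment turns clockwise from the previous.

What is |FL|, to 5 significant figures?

24.611

F is at the origin; FW runs at -14.4° with length 24.1, so W = (23.343, -5.9934). ∠FWZ = 35.4° gives WZ at -159.00° from the x-axis; with |WZ| = 27.4, Z = (-2.2372, -15.813). ∠WZR = 97.4° gives ZR at 118.40° from the x-axis; with |ZR| = 26.8, R = (-14.984, 7.7619). ∠ZRG = 49.7° gives RG at -11.900° from the x-axis; with |RG| = 23.0, G = (7.5217, 3.0192). ∠RGB = 137.7° gives GB at -54.200° from the x-axis; with |GB| = 22.2, B = (20.508, -14.986). GB ⟂ BL, so BL runs at -144.20°; with |BL| = 12.6, L = (10.288, -22.357). Then |FL| = |L − F| = 24.611.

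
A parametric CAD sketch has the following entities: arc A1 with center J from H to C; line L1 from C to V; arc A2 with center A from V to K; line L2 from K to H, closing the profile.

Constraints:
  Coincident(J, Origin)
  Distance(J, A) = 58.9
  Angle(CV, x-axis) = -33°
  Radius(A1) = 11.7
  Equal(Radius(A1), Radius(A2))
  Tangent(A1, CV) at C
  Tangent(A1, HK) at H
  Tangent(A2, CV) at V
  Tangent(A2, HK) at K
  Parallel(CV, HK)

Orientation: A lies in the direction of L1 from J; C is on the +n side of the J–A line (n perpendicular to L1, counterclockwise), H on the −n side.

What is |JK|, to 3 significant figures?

60.1

The slot axis is L1's direction at -33.0°, so u = (cos -33.0°, sin -33.0°) = (0.839, -0.545) and n = (−sin -33.0°, cos -33.0°) = (0.545, 0.839). J is at the origin and A lies 58.9 along u from J, so A = 58.9·u = (49.4, -32.1). Tangency of A1 to both parallel lines with radius 11.7 puts C and H at J ± 11.7·n: C = (6.37, 9.81), H = (-6.37, -9.81). Equal radii place V and K the same way about A: V = A + 11.7·n = (55.8, -22.3), K = A − 11.7·n = (43.0, -41.9). Then |JK| = |K − J| = 60.1.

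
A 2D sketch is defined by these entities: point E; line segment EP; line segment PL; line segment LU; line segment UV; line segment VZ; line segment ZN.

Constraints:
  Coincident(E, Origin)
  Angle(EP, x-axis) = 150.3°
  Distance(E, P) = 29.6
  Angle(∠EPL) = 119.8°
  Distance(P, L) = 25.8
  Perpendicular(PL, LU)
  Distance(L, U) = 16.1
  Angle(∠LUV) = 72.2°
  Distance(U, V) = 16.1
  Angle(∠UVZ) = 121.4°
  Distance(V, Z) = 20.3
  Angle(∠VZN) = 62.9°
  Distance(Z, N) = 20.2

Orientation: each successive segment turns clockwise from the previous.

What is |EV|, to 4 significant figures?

29.06

E is at the origin; EP runs at 150.3° with length 29.6, so P = (-25.71, 14.67). ∠EPL = 119.8° gives PL at 90.10° from the x-axis; with |PL| = 25.8, L = (-25.76, 40.47). The perpendicularity gives LU at right angles to PL, so LU runs at 0.1000°; with |LU| = 16.1, U = (-9.657, 40.49). ∠LUV = 72.2° gives UV at -107.7° from the x-axis; with |UV| = 16.1, V = (-14.55, 25.16). Then |EV| = |V − E| = 29.06.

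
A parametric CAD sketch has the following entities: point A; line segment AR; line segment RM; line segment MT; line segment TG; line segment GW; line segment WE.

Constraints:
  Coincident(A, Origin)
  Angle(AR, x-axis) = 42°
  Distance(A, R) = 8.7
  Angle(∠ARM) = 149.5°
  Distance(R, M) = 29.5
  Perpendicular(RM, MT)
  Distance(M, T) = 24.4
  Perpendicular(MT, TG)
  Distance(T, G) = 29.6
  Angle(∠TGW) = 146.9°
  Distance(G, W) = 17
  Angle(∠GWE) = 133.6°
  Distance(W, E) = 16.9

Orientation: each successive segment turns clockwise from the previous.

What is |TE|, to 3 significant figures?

53.6

∠TGW = 146.9° gives GW at 158° from the x-axis; with |GW| = 17.0, W = (-4.57, -11.9). ∠GWE = 133.6° gives WE at 112° from the x-axis; with |WE| = 16.9, E = (-10.9, 3.82). Then |TE| = |E − T| = 53.6.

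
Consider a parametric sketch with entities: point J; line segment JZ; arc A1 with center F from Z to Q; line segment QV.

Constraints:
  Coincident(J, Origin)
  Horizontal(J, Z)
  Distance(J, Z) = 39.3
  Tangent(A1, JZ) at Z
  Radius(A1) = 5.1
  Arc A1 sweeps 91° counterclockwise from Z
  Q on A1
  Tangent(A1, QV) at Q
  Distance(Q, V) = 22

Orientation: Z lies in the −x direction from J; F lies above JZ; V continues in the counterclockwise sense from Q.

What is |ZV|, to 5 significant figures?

27.592

On A1, Z sits at bearing -90° from F; a 91° counterclockwise sweep puts Q at bearing 1°, so Q = F + 5.1·(cos 1°, sin 1°) = (-34.201, 5.1890). Tangency of A1 to QV means the radius FQ is perpendicular to QV, so QV runs along (−sin 1°, cos 1°); with |QV| = 22.0, V = (-34.585, 27.186). Then |ZV| = |V − Z| = 27.592.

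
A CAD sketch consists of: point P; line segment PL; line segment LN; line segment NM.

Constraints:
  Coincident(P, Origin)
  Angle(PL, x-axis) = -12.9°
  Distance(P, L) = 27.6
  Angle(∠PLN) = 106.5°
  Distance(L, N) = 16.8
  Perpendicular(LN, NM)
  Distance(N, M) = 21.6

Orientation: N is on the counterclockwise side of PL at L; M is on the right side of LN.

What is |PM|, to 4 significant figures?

54.01

P is at the origin; PL runs at -12.9° with length 27.6, so L = 27.6·(cos -12.9°, sin -12.9°) = (26.90, -6.162). ∠PLN = 106.5°, so LN runs at -12.9° + (180° − 106.5°) = 60.60° from the x-axis; with |LN| = 16.8, N = L + 16.8·(cos 60.60°, sin 60.60°) = (35.15, 8.475). LN is perpendicular to NM; with |NM| = 21.6 on the right of LN, M = N + 21.6·(0.8712, -0.4909) = (53.97, -2.129). Then |PM| = |M − P| = 54.01.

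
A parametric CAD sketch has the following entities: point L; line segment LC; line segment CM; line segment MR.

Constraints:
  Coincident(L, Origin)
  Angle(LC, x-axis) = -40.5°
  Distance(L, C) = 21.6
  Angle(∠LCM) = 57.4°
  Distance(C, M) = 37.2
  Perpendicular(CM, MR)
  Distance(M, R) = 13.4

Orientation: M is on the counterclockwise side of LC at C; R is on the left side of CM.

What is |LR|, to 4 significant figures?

26.01

L is at the origin; LC runs at -40.5° with length 21.6, so C = 21.6·(cos -40.5°, sin -40.5°) = (16.42, -14.03). ∠LCM = 57.4°, so CM runs at -40.5° + (180° − 57.4°) = 82.10° from the x-axis; with |CM| = 37.2, M = C + 37.2·(cos 82.10°, sin 82.10°) = (21.54, 22.82). The perpendicularity gives MR at right angles to CM; with |MR| = 13.4 on the left of CM, R = M + 13.4·(-0.9905, 0.1374) = (8.265, 24.66). Then |LR| = |R − L| = 26.01.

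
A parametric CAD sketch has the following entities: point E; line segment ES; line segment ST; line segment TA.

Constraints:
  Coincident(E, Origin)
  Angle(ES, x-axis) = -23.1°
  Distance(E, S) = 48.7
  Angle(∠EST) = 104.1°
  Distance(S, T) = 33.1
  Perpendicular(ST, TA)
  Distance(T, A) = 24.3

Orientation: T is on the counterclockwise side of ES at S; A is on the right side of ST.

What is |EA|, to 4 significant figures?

84.49

∠EST = 104.1°, so ST runs at -23.1° + (180° − 104.1°) = 52.80° from the x-axis; with |ST| = 33.1, T = S + 33.1·(cos 52.80°, sin 52.80°) = (64.81, 7.258). ST ⟂ TA; with |TA| = 24.3 on the right of ST, A = T + 24.3·(0.7965, -0.6046) = (84.16, -7.433). Then |EA| = |A − E| = 84.49.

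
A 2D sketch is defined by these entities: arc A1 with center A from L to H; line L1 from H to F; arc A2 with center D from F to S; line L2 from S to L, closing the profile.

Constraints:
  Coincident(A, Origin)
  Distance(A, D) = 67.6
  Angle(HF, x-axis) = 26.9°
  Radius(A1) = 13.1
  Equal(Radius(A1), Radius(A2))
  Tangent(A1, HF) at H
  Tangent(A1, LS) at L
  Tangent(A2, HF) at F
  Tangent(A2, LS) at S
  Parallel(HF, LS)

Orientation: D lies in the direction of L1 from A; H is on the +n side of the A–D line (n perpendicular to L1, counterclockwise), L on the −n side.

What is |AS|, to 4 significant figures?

68.86

The slot axis is L1's direction at 26.9°, so u = (cos 26.9°, sin 26.9°) = (0.8918, 0.4524) and n = (−sin 26.9°, cos 26.9°) = (-0.4524, 0.8918). A is at the origin and D lies 67.6 along u from A, so D = 67.6·u = (60.29, 30.58). Tangency of A1 to both parallel lines with radius 13.1 puts H and L at A ± 13.1·n: H = (-5.927, 11.68), L = (5.927, -11.68). Equal radii place F and S the same way about D: F = D + 13.1·n = (54.36, 42.27), S = D − 13.1·n = (66.21, 18.90). Then |AS| = |S − A| = 68.86.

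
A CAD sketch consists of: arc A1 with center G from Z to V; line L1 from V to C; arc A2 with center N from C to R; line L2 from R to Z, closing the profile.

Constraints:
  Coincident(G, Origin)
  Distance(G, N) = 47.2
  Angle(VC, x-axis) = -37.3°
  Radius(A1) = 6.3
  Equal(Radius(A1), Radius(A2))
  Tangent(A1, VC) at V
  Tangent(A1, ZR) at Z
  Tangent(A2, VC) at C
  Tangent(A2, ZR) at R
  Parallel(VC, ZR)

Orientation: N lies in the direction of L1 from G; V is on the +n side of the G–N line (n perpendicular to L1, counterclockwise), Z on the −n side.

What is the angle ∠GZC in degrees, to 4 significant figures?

75.05°

The slot axis is L1's direction at -37.3°, so u = (cos -37.3°, sin -37.3°) = (0.7955, -0.6060) and n = (−sin -37.3°, cos -37.3°) = (0.6060, 0.7955). G is at the origin and N lies 47.2 along u from G, so N = 47.2·u = (37.55, -28.60). Tangency of A1 to both parallel lines with radius 6.3 puts V and Z at G ± 6.3·n: V = (3.818, 5.011), Z = (-3.818, -5.011). Equal radii place C and R the same way about N: C = N + 6.3·n = (41.36, -23.59), R = N − 6.3·n = (33.73, -33.61). Then cos ∠GZC = ZG·ZC / (|ZG||ZC|), giving 75.05°.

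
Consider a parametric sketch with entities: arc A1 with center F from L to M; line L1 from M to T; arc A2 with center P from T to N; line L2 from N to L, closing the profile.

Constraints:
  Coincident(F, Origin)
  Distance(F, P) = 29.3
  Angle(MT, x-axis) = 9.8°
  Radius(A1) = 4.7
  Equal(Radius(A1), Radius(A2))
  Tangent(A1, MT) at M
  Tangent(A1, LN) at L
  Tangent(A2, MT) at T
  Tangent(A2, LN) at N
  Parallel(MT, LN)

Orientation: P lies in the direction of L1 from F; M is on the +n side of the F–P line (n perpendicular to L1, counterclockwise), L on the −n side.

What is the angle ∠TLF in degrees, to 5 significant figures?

72.213°

The slot axis is L1's direction at 9.8°, so u = (cos 9.8°, sin 9.8°) = (0.98541, 0.17021) and n = (−sin 9.8°, cos 9.8°) = (-0.17021, 0.98541). F is at the origin and P lies 29.3 along u from F, so P = 29.3·u = (28.872, 4.9871). Tangency of A1 to both parallel lines with radius 4.7 puts M and L at F ± 4.7·n: M = (-0.79998, 4.6314), L = (0.79998, -4.6314). Equal radii place T and N the same way about P: T = P + 4.7·n = (28.072, 9.6186), N = P − 4.7·n = (29.672, 0.35572). Then cos ∠TLF = LT·LF / (|LT||LF|), giving 72.213°.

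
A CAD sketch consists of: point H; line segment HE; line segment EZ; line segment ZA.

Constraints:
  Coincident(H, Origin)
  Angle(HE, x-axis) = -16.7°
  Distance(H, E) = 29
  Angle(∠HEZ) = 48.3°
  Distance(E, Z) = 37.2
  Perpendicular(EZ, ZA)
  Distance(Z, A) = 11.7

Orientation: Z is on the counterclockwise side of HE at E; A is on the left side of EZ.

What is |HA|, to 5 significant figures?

20.488

H is at the origin; HE runs at -16.7° with length 29.0, so E = 29.0·(cos -16.7°, sin -16.7°) = (27.777, -8.3335). ∠HEZ = 48.3°, so EZ runs at -16.7° + (180° − 48.3°) = 115.00° from the x-axis; with |EZ| = 37.2, Z = E + 37.2·(cos 115.00°, sin 115.00°) = (12.055, 25.381). EZ is perpendicular to ZA; with |ZA| = 11.7 on the left of EZ, A = Z + 11.7·(-0.90631, -0.42262) = (1.4517, 20.437). Then |HA| = |A − H| = 20.488.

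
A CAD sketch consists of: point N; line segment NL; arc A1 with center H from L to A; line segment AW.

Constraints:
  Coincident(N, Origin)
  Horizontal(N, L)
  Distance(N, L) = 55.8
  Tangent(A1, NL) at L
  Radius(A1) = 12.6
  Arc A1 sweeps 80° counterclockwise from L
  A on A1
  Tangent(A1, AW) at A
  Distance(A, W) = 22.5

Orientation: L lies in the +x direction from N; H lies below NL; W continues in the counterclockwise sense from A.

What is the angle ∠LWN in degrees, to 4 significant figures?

77.09°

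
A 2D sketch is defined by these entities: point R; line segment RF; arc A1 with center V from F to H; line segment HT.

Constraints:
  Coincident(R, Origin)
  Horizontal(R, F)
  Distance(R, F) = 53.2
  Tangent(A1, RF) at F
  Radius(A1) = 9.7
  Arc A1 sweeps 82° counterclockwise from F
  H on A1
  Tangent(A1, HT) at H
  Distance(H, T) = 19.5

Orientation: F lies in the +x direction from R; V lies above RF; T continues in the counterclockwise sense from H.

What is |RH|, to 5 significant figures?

63.358

The tangent condition forces VF to be normal to RF, so V = F + (0, 9.7) = (53.200, 9.7000). On A1, F sits at bearing -90° from V; an 82° counterclockwise sweep puts H at bearing -8°, so H = V + 9.7·(cos -8°, sin -8°) = (62.806, 8.3500). Then |RH| = |H − R| = 63.358.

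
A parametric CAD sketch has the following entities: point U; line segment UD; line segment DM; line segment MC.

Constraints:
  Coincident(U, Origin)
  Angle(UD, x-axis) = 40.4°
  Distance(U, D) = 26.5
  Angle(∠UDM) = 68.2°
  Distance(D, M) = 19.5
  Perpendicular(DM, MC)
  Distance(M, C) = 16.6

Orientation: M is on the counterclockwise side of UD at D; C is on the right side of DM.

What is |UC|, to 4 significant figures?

42.32

U is at the origin; UD runs at 40.4° with length 26.5, so D = 26.5·(cos 40.4°, sin 40.4°) = (20.18, 17.18). ∠UDM = 68.2°, so DM runs at 40.4° + (180° − 68.2°) = 152.2° from the x-axis; with |DM| = 19.5, M = D + 19.5·(cos 152.2°, sin 152.2°) = (2.931, 26.27). DM ⟂ MC; with |MC| = 16.6 on the right of DM, C = M + 16.6·(0.4664, 0.8846) = (10.67, 40.95). Then |UC| = |C − U| = 42.32.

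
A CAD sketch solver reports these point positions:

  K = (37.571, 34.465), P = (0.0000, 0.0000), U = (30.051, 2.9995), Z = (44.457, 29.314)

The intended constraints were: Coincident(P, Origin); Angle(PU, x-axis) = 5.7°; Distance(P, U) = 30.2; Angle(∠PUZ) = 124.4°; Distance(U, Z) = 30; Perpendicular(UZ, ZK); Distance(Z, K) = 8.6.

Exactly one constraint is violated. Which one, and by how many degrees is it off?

Perpendicular(UZ, ZK) — off by 8.10°.

P = (0.00, 0.00) ✓; PU at 5.700° ✓; |PU| = 30.20 ✓; ∠PUZ = 124.4° ✓; |UZ| = 30.00 ✓; ∠(UZ, ZK) = 81.90° ✗; |ZK| = 8.599 ✓.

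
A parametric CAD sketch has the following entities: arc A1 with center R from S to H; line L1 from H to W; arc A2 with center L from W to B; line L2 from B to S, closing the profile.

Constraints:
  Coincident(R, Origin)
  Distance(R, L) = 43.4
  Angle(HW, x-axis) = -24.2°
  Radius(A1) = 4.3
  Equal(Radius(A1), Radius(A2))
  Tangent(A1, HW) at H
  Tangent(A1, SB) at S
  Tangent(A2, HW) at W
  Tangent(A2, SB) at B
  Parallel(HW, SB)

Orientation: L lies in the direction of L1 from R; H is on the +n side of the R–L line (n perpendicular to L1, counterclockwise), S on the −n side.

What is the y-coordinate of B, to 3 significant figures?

-21.7

Tangency of A1 to both parallel lines with radius 4.3 puts H and S at R ± 4.3·n: H = (1.76, 3.92), S = (-1.76, -3.92). Equal radii place W and B the same way about L: W = L + 4.3·n = (41.3, -13.9), B = L − 4.3·n = (37.8, -21.7). So B.y = -21.7.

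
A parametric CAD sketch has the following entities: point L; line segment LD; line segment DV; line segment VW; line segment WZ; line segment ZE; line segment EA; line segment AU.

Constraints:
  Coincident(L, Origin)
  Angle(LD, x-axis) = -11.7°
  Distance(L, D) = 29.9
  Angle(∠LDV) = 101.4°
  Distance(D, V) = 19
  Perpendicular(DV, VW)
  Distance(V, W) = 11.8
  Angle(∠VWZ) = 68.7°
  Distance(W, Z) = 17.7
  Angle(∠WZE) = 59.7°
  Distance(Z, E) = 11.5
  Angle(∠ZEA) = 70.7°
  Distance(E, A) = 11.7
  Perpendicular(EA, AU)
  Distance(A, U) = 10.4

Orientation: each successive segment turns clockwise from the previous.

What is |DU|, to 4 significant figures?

13.84

∠ZEA = 70.7° gives EA at -161.2° from the x-axis; with |EA| = 11.7, A = (19.92, -21.36). EA ⟂ AU, so AU runs at 108.8°; with |AU| = 10.4, U = (16.56, -11.52). Then |DU| = |U − D| = 13.84.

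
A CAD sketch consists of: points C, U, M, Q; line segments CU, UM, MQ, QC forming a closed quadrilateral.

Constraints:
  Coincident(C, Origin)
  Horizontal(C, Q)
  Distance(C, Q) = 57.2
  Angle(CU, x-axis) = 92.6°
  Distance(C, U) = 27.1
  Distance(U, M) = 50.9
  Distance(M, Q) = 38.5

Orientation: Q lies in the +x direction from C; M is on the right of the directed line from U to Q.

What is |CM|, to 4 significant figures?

29.02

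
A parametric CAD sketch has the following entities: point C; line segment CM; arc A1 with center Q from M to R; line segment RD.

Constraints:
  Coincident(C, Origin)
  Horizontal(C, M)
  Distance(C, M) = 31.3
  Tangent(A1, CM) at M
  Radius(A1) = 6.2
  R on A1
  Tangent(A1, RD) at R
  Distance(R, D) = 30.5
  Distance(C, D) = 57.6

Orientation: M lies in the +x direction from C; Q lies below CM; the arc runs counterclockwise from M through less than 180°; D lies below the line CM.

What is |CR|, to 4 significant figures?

28.66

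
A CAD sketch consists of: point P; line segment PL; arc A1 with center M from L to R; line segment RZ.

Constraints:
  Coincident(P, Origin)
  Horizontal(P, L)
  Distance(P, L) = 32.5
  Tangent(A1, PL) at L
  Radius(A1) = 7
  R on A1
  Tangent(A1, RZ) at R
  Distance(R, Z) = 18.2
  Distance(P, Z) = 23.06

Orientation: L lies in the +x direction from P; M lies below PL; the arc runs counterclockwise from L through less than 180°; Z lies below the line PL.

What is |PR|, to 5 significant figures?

27.149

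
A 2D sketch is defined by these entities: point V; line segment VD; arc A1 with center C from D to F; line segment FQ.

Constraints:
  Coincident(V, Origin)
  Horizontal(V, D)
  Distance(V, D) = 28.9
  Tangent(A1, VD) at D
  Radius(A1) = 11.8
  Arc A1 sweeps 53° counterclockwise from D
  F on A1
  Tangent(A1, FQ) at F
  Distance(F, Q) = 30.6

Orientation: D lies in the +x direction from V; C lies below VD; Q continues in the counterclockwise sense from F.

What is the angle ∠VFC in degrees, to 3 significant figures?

157°

V is at the origin; VD is horizontal with |VD| = 28.9 and D on the +x side, so D = (28.9, 0.00). Tangency of A1 to VD means the radius CD is perpendicular to VD, so C = D + (0, -11.8) = (28.9, -11.8). On A1, D sits at bearing 90° from C; a 53° counterclockwise sweep puts F at bearing 143°, so F = C + 11.8·(cos 143°, sin 143°) = (19.5, -4.70). Then cos ∠VFC = FV·FC / (|FV||FC|), giving 157°.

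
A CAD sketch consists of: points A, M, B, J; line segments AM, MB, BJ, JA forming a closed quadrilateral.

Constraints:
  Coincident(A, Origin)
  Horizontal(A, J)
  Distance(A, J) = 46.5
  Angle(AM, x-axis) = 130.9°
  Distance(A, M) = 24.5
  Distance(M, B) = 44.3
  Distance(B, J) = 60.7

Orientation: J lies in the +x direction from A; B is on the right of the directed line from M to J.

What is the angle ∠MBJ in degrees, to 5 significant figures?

74.992°

Checks: |MB| = 44.30 ✓; |BJ| = 60.70 ✓.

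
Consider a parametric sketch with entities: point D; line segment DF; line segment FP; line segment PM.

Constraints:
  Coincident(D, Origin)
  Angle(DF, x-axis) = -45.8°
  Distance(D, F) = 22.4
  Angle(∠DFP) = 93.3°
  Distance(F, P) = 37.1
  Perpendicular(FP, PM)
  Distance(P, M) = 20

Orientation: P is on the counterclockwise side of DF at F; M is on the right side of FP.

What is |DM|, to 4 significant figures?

57.17

∠DFP = 93.3°, so FP runs at -45.8° + (180° − 93.3°) = 40.90° from the x-axis; with |FP| = 37.1, P = F + 37.1·(cos 40.90°, sin 40.90°) = (43.66, 8.232). The perpendicularity gives PM at right angles to FP; with |PM| = 20.0 on the right of FP, M = P + 20.0·(0.6547, -0.7559) = (56.75, -6.885). Then |DM| = |M − D| = 57.17.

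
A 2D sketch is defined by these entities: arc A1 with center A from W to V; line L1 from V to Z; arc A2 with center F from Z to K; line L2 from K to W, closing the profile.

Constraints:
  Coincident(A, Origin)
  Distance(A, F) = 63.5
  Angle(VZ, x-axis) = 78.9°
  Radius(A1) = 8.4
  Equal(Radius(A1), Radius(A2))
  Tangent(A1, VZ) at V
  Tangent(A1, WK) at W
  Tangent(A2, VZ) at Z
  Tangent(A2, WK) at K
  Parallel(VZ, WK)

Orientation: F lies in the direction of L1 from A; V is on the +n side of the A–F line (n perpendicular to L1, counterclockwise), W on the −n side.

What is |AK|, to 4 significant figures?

64.05

The slot axis is L1's direction at 78.9°, so u = (cos 78.9°, sin 78.9°) = (0.1925, 0.9813) and n = (−sin 78.9°, cos 78.9°) = (-0.9813, 0.1925). A is at the origin and F lies 63.5 along u from A, so F = 63.5·u = (12.23, 62.31). Tangency of A1 to both parallel lines with radius 8.4 puts V and W at A ± 8.4·n: V = (-8.243, 1.617), W = (8.243, -1.617). Equal radii place Z and K the same way about F: Z = F + 8.4·n = (3.982, 63.93), K = F − 8.4·n = (20.47, 60.69). Then |AK| = |K − A| = 64.05.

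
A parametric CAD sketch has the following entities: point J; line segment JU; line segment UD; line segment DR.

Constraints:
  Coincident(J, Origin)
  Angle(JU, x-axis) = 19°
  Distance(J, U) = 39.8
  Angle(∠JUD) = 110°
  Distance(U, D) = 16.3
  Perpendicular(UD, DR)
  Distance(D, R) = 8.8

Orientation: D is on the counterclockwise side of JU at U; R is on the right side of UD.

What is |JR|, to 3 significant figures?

55.0

J is at the origin; JU runs at 19.0° with length 39.8, so U = 39.8·(cos 19.0°, sin 19.0°) = (37.6, 13.0). ∠JUD = 110.0°, so UD runs at 19.0° + (180° − 110.0°) = 89.0° from the x-axis; with |UD| = 16.3, D = U + 16.3·(cos 89.0°, sin 89.0°) = (37.9, 29.3). The perpendicularity gives DR at right angles to UD; with |DR| = 8.8 on the right of UD, R = D + 8.8·(1.00, -0.0175) = (46.7, 29.1). Then |JR| = |R − J| = 55.0.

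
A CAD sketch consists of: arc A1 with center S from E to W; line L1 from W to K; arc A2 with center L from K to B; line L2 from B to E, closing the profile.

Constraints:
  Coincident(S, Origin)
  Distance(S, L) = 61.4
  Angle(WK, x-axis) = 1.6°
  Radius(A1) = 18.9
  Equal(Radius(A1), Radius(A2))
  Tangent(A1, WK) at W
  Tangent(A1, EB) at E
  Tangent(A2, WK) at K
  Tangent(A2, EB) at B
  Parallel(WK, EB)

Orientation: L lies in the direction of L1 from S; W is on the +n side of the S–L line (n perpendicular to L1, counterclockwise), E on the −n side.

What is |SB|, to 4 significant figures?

64.24

The slot axis is L1's direction at 1.6°, so u = (cos 1.6°, sin 1.6°) = (0.9996, 0.02792) and n = (−sin 1.6°, cos 1.6°) = (-0.02792, 0.9996). S is at the origin and L lies 61.4 along u from S, so L = 61.4·u = (61.38, 1.714). Tangency of A1 to both parallel lines with radius 18.9 puts W and E at S ± 18.9·n: W = (-0.5277, 18.89), E = (0.5277, -18.89). Equal radii place K and B the same way about L: K = L + 18.9·n = (60.85, 20.61), B = L − 18.9·n = (61.90, -17.18). Then |SB| = |B − S| = 64.24.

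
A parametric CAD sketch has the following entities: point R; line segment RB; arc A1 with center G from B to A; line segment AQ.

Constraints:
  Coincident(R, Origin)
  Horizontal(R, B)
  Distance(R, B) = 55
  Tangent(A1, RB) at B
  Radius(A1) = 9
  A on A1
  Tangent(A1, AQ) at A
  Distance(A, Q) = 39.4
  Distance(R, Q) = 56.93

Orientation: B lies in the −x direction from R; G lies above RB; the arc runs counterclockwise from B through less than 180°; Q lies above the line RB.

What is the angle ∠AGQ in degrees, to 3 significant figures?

77.1°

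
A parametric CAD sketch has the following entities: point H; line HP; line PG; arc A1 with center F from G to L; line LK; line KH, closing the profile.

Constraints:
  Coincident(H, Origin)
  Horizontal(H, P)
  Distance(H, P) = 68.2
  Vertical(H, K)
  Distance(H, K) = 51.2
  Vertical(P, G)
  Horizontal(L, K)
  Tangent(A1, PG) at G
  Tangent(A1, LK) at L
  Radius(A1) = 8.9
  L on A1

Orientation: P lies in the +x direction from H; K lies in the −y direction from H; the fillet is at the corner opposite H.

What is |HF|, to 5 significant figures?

72.841

H is at the origin; H and P share the same y with |HP| = 68.2 and P on the +x side, so P = (68.200, 0.0000). H and K share the same x with |HK| = 51.2 and K on the −y side, so K = (0.0000, -51.200). The virtual corner opposite H is at (68.200, -51.200). The tangent condition forces FG to be normal to PG and the tangent condition forces FL to be normal to LK, with radius 8.9, so the center F sits 8.9 in from both sides at F = (59.300, -42.300). Then |HF| = |F − H| = 72.841.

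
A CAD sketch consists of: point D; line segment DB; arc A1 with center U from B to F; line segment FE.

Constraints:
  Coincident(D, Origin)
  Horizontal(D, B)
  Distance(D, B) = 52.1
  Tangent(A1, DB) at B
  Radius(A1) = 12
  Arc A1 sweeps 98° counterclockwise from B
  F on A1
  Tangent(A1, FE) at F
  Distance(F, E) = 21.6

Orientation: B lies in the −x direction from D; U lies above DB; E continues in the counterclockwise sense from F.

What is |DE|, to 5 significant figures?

55.654

D is at the origin; DB is horizontal with |DB| = 52.1 and B on the −x side, so B = (-52.100, 0.0000). The tangent condition forces UB to be normal to DB, so U = B + (0, 12) = (-52.100, 12.000). On A1, B sits at bearing -90° from U; a 98° counterclockwise sweep puts F at bearing 8°, so F = U + 12.0·(cos 8°, sin 8°) = (-40.217, 13.670). Since A1 is tangent to FE there, UF ⟂ FE, so FE runs along (−sin 8°, cos 8°); with |FE| = 21.6, E = (-43.223, 35.060). Then |DE| = |E − D| = 55.654.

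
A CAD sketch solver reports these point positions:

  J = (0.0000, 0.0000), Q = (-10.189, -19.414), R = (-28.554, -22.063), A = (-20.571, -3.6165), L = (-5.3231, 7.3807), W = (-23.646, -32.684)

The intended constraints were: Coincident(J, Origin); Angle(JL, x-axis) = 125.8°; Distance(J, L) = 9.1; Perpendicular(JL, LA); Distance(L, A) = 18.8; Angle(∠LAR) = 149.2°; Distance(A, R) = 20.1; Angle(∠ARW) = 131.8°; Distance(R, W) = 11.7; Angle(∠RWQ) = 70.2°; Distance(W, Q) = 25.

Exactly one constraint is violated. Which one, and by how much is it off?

Distance(W, Q) = 25 — off by 6.10.

J = (0.00, 0.00) ✓; JL at 125.8° ✓; |JL| = 9.100 ✓; ∠(JL, LA) = 90.00° ✓; |LA| = 18.80 ✓; ∠LAR = 149.2° ✓; |AR| = 20.10 ✓; ∠ARW = 131.8° ✓; |RW| = 11.70 ✓; ∠RWQ = 70.20° ✓; |WQ| = 18.90 ✗.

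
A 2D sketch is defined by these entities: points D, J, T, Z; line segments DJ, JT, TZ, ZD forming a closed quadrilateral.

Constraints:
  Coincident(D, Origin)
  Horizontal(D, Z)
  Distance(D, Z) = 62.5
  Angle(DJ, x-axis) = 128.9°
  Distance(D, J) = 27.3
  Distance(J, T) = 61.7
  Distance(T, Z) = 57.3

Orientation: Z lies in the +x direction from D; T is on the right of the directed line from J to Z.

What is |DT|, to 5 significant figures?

34.853

Checks: |JT| = 61.70 ✓; |TZ| = 57.30 ✓.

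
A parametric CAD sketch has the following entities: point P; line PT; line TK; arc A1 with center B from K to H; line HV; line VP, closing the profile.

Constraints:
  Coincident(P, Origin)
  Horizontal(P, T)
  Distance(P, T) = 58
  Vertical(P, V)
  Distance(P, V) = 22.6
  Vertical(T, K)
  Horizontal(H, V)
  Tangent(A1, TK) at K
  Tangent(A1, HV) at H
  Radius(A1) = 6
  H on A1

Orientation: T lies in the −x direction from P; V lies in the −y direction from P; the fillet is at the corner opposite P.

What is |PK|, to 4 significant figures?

60.33

P is at the origin; P and T share the same y with |PT| = 58.0 and T on the −x side, so T = (-58.00, 0.000). P and V share the same x with |PV| = 22.6 and V on the −y side, so V = (0.000, -22.60). The virtual corner opposite P is at (-58.00, -22.60). A1 meets TK tangentially, so BK is at right angles to TK and the tangent condition forces BH to be normal to HV, with radius 6.0, so the center B sits 6.0 in from both sides at B = (-52.00, -16.60). That places the tangent points at K = (-58.00, -16.60) on TK and H = (-52.00, -22.60) on HV. Then |PK| = |K − P| = 60.33.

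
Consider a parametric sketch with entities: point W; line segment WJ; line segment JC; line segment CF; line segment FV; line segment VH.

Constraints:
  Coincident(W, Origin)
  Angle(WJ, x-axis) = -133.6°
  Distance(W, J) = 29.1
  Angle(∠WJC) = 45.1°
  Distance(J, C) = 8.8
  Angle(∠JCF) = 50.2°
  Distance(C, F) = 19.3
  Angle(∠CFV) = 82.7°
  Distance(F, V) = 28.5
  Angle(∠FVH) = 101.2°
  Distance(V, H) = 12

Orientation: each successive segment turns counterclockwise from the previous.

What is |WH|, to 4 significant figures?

51.51

W is at the origin; WJ runs at -133.6° with length 29.1, so J = (-20.07, -21.07). ∠WJC = 45.1° gives JC at 1.300° from the x-axis; with |JC| = 8.8, C = (-11.27, -20.87). ∠JCF = 50.2° gives CF at 131.1° from the x-axis; with |CF| = 19.3, F = (-23.96, -6.330). ∠CFV = 82.7° gives FV at -131.6° from the x-axis; with |FV| = 28.5, V = (-42.88, -27.64). ∠FVH = 101.2° gives VH at -52.80° from the x-axis; with |VH| = 12.0, H = (-35.62, -37.20). Then |WH| = |H − W| = 51.51.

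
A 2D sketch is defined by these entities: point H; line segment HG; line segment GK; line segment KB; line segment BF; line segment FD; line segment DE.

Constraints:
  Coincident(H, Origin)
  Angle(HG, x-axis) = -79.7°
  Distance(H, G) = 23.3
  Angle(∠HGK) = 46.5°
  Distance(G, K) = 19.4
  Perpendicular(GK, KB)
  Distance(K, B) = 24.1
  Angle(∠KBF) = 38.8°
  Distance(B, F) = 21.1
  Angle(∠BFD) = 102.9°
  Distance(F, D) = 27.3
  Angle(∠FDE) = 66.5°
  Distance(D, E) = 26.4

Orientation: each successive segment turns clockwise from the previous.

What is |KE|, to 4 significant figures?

18.76

∠BFD = 102.9° gives FD at -161.5° from the x-axis; with |FD| = 27.3, D = (-22.70, -21.80). ∠FDE = 66.5° gives DE at 85.00° from the x-axis; with |DE| = 26.4, E = (-20.40, 4.502). Then |KE| = |E − K| = 18.76.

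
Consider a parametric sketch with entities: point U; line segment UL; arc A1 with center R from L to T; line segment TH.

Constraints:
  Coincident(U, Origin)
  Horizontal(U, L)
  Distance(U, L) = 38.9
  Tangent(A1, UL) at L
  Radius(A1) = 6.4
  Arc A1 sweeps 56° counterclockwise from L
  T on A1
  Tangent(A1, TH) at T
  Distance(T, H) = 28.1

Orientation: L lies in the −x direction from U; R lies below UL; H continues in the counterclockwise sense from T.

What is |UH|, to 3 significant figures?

65.4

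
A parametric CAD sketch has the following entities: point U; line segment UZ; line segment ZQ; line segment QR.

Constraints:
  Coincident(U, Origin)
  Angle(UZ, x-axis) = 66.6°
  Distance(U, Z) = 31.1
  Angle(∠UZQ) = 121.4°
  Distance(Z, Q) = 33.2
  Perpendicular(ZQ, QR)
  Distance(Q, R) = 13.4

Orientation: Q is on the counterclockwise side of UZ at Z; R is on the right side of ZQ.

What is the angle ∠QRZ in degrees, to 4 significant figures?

68.02°

U is at the origin; UZ runs at 66.6° with length 31.1, so Z = 31.1·(cos 66.6°, sin 66.6°) = (12.35, 28.54). ∠UZQ = 121.4°, so ZQ runs at 66.6° + (180° − 121.4°) = 125.2° from the x-axis; with |ZQ| = 33.2, Q = Z + 33.2·(cos 125.2°, sin 125.2°) = (-6.786, 55.67). ZQ is perpendicular to QR; with |QR| = 13.4 on the right of ZQ, R = Q + 13.4·(0.8171, 0.5764) = (4.163, 63.40). Then cos ∠QRZ = RQ·RZ / (|RQ||RZ|), giving 68.02°.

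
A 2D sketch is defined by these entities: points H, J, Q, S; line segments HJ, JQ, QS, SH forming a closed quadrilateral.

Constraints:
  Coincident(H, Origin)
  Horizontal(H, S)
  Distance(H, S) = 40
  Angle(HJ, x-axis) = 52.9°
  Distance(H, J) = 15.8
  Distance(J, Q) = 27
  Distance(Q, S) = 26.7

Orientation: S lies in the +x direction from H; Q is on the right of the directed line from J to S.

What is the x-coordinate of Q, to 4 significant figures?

16.89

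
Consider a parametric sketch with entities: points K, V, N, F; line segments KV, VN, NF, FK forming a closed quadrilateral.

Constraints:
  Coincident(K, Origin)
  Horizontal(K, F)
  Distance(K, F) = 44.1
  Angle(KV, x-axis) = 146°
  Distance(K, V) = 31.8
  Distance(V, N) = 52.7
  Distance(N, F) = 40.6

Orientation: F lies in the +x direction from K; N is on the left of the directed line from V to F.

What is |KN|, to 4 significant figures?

42.10

Checks: |VN| = 52.70 ✓; |NF| = 40.60 ✓.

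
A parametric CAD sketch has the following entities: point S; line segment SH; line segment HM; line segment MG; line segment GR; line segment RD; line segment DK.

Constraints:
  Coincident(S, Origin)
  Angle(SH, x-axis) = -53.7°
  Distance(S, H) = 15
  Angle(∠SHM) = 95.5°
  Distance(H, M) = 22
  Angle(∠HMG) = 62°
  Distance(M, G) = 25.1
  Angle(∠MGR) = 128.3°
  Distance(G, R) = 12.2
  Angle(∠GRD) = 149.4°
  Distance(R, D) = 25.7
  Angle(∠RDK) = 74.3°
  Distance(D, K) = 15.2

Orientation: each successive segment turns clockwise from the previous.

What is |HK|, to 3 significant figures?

17.2

S is at the origin; SH runs at -53.7° with length 15.0, so H = (8.88, -12.1). ∠SHM = 95.5° gives HM at -138° from the x-axis; with |HM| = 22.0, M = (-7.52, -26.8). ∠HMG = 62.0° gives MG at 104° from the x-axis; with |MG| = 25.1, G = (-13.5, -2.38). ∠MGR = 128.3° gives GR at 52.1° from the x-axis; with |GR| = 12.2, R = (-6.01, 7.25). ∠GRD = 149.4° gives RD at 21.5° from the x-axis; with |RD| = 25.7, D = (17.9, 16.7). ∠RDK = 74.3° gives DK at -84.2° from the x-axis; with |DK| = 15.2, K = (19.4, 1.55). Then |HK| = |K − H| = 17.2.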